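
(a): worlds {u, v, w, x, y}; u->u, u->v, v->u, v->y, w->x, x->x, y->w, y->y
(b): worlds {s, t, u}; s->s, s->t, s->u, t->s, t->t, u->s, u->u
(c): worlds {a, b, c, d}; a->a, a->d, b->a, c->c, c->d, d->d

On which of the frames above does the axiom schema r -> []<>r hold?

(b)

The schema corresponds to symmetry: forall x forall y (Rxy -> Ryx).
(a): fails — Rwx but not Rxw.
(b): satisfies the condition.
(c): fails — Rcd but not Rdc.
Valid on: (b).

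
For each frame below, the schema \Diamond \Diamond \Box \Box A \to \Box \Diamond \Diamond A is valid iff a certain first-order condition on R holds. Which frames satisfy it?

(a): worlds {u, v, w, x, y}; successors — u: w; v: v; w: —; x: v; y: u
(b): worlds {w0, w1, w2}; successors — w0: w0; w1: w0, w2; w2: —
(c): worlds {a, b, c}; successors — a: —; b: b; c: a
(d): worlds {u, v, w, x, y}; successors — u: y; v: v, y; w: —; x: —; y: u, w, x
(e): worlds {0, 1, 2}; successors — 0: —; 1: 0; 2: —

(c), (e)

Frame correspondent (Sahlqvist): \forall x \forall y \forall z ((x R^2 y \wedge xRz) \to \exists w (y R^2 w \wedge z R^2 w)) — i.e. a generalized confluence (Geach) condition.
(a): fails — yR²w, yRu but no t with wR²t and uR²t.
(b): fails — w1R²w0, w1Rw2 but no w with w0R²w and w2R²w.
(c): ✓.
(d): fails — uR²u, uRy but no t with uR²t and yR²t.
(e): ✓.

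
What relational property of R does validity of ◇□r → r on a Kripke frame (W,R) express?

Symmetry

Equivalently (dual form): r → □◇r.
Suppose r→□◇r is valid. Take Rxy and set V(r)={x}. Then r at x, so □◇r at x, so ◇r at y, so some z with Ryz has r; z=x, i.e. Ryx.
The converse is a direct semantic check.
So the correspondent is symmetry.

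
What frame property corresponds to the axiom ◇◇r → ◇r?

This schema is equivalent to the 4 axiom □r → □□r.
It corresponds to transitivity: ∀x ∀y ∀z (Rxy ∧ Ryz → Rxz).

transitivity: ∀x ∀y ∀z (Rxy ∧ Ryz → Rxz)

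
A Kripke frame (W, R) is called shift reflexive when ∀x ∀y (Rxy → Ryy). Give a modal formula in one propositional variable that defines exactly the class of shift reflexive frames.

This is shift-reflexivity; the standard corresponding axiom is T□: □(□s → s).

□(□s → s)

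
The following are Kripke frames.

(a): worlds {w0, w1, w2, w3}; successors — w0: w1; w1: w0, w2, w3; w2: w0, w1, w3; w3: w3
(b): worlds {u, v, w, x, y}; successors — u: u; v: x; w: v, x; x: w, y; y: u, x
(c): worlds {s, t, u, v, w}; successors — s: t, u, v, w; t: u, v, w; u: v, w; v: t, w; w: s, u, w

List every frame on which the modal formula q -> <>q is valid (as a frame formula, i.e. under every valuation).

none

Frame correspondent (Sahlqvist): forall x Rxx — i.e. reflexivity.
(a): fails — world w0 does not see itself.
(b): fails — world v does not see itself.
(c): fails — world s does not see itself.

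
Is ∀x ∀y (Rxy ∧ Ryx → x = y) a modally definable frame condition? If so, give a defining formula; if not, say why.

Modal frame validity is preserved under surjective bounded morphisms.
The 6-cycle (worlds 0,1,2,3,4,5 with 0→1→2→3→4→5→0) is antisymmetric. Sending even-indexed worlds to • and odd-indexed worlds to ∘ is a surjective bounded morphism onto the two-world frame with •↔∘, which is not antisymmetric.
So the class is not modally definable.

Not definable by any modal formula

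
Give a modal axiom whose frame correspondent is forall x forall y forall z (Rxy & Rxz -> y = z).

This is partial functionality; the standard corresponding axiom is CD: ◇r → □r.
Suppose ◇r→□r is valid. Take Rxy, Rxz and set V(r)={y}. Then ◇r at x, so □r at x, so r at z, i.e. z=y.

◇r → □r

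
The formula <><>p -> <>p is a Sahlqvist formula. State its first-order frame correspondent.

Replacing p by ¬p and contraposing gives the equivalent schema □p → □□p.
Suppose □p→□□p is valid. Take Rxy, Ryz and set V(p)={w : Rxw}. Then □p at x, so □□p at x, so □p at y, so p at z, i.e. Rxz.

transitivity: forall x forall y forall z (Rxy & Ryz -> Rxz)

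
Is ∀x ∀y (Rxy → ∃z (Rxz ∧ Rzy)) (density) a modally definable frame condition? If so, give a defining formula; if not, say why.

Yes, by □□p → □p

Yes: it is density, defined by the C4 schema □□p → □p.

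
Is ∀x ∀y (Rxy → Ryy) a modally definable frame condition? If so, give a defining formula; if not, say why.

Yes, by □(□q → q)

The condition is shift-reflexivity. A defining modal formula is □(□q → q).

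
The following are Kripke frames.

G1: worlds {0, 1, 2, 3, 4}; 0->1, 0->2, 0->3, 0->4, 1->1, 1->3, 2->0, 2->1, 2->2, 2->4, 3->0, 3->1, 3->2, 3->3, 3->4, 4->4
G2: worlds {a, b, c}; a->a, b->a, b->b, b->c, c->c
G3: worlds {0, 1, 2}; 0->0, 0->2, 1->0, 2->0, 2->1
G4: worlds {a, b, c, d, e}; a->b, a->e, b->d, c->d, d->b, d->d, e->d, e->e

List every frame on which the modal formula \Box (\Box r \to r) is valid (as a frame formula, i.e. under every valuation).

G2

Frame correspondent (Sahlqvist): \forall x \forall y (Rxy \to Ryy) — i.e. shift-reflexivity.
G1: fails — R20 but not R00.
G2: satisfies the condition.
G3: fails — R02 but not R22.
G4: fails — Rab but not Rbb.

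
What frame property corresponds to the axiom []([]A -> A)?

Suppose □(□A→A) is valid. Take Rxy and set V(A)={w : Ryw}. Then at y, □A holds; since □(□A→A) at x, □A→A at y, so A at y, i.e. Ryy.

shift-reflexivity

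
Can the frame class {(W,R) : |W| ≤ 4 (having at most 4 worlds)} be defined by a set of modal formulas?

Modal frame validity is preserved under disjoint unions.
Any modal formula valid on each of 5 disjoint one-world frames is valid on their disjoint union (validity is preserved under disjoint unions). Each one-world frame has |W|=1≤4, but the union has |W|=5.
So no modal formula (or set of formulas) defines exactly the |W|≤4 frames.

No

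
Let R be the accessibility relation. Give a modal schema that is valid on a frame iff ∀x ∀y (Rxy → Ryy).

A defining formula is □(□r → r) (the T□ axiom).
Suppose □(□r→r) is valid. Take Rxy and set V(r)={w : Ryw}. Then at y, □r holds; since □(□r→r) at x, □r→r at y, so r at y, i.e. Ryy.

□(□r → r)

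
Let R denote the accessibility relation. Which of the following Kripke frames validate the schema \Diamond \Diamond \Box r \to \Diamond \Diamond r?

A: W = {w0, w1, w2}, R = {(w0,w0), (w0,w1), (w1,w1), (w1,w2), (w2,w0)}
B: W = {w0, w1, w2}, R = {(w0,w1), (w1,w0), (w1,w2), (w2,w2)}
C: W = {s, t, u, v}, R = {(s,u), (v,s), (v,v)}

Frame correspondent (Sahlqvist): \forall x \forall y (x R^2 y \to \exists w (yRw \wedge x R^2 w)) — i.e. a generalized confluence (Geach) condition.
A: satisfies the condition.
B: fails — w0R²w0 but no w with w0Rw and w0R²w.
C: fails — vR²u but no w with uRw and vR²w.

A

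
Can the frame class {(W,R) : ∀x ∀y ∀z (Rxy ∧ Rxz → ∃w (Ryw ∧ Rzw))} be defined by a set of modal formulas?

Yes, by ◇□r → □◇r

Yes: it is convergence, defined by the .2 schema ◇□r → □◇r.
Suppose ◇□r→□◇r is valid. Take Rxy, Rxz and set V(r)={w : Ryw}. Then □r at y so ◇□r at x, so □◇r at x, so ◇r at z, giving w with Rzw and Ryw.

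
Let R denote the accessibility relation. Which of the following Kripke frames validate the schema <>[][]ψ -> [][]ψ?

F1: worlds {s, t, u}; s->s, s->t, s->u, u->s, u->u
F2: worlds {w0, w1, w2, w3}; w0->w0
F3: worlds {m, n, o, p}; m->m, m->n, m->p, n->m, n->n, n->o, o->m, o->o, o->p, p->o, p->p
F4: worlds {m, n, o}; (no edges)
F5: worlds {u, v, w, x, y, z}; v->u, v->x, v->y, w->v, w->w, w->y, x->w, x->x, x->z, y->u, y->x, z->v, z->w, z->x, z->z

This is the axiom for a generalized confluence (Geach) condition; its first-order frame correspondent is forall x forall y forall z ((xRy & x R^2 z) -> exists w (y R^2 w & z = w)).
F1: fails — sRt, sR²s but no w with tR²w and s=w.
F2: ✓.
F3: fails — mRp, mR²n but no w with pR²w and n=w.
F4: ✓.
F5: fails — vRu, vR²u but no t with uR²t and u=t.
Valid on: F2, F4.

F2, F4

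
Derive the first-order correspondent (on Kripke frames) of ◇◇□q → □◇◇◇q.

∀x ∀y ∀z ((xR²y ∧ xRz) → ∃w (yRw ∧ zR³w))

This is a Sahlqvist (Geach-type) schema ◇^2□^1q → □^1◇^3q.
Minimal-valuation argument: fix x; take any y with xR^2y and any z with xR^1z. Set V(q) to the set of worlds R-reachable from y in exactly 1 step. Then □^1q holds at y, so the antecedent holds at x; validity forces ◇^3q at z, giving a w with zR^3w and yR^1w.
First-order correspondent: ∀x ∀y ∀z ((xR²y ∧ xRz) → ∃w (yRw ∧ zR³w)).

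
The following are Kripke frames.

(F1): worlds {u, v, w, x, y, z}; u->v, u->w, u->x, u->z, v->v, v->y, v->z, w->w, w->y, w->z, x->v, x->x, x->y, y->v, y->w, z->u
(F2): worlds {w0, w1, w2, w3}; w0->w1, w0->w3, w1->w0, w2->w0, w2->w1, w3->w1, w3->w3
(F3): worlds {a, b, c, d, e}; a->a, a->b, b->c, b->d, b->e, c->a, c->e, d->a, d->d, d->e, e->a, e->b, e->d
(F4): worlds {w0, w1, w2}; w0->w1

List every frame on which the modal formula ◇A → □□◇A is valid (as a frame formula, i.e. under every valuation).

Frame correspondent (Sahlqvist): ∀x ∀y ∀z ((xRy ∧ xR²z) → ∃w (y = w ∧ zRw)) — i.e. a generalized confluence (Geach) condition.
(F1): fails — uRv, uR²w but no t with v=t and wRt.
(F2): fails — w0Rw1, w0R²w1 but no w with w1=w and w1Rw.
(F3): fails — aRa, aR²b but no w with a=w and bRw.
(F4): condition met.

(F4)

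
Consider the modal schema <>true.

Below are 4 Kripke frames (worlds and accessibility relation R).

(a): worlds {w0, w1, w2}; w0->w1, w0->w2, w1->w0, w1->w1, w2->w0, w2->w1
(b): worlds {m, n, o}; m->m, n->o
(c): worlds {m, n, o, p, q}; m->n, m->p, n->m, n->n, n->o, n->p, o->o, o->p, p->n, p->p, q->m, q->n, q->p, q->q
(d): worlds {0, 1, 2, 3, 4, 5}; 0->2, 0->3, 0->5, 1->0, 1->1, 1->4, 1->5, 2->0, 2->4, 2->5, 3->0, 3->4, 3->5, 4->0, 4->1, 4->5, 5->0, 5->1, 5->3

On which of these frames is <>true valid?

This is the axiom for seriality; its first-order frame correspondent is forall x exists y Rxy.
(a): ✓.
(b): fails — world o has no successor.
(c): ✓.
(d): ✓.
Valid on: (a), (c), (d).

(a), (c), (d)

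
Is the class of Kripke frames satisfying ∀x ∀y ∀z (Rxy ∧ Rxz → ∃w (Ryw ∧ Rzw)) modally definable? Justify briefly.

This is a Sahlqvist condition; the .2 axiom ◇□r → □◇r defines it.
Suppose ◇□r→□◇r is valid. Take Rxy, Rxz and set V(r)={w : Ryw}. Then □r at y so ◇□r at x, so □◇r at x, so ◇r at z, giving w with Rzw and Ryw.

Yes, by ◇□r → □◇r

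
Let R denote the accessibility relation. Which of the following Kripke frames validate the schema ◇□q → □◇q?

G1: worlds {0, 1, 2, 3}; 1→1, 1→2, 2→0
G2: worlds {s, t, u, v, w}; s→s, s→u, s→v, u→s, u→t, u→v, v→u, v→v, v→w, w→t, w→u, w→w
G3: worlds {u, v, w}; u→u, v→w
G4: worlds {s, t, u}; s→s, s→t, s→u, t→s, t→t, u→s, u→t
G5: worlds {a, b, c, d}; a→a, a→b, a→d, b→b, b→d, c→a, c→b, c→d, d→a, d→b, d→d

The schema corresponds to convergence: ∀x ∀y ∀z (Rxy ∧ Rxz → ∃w (Ryw ∧ Rzw)).
G1: fails — R12 and R11 but 2 and 1 have no common successor.
G2: fails — Ruv and Rut but v and t have no common successor.
G3: fails — Rvw and Rvw but w and w have no common successor.
G4: condition met.
G5: condition met.
Valid on: G4, G5.

G4, G5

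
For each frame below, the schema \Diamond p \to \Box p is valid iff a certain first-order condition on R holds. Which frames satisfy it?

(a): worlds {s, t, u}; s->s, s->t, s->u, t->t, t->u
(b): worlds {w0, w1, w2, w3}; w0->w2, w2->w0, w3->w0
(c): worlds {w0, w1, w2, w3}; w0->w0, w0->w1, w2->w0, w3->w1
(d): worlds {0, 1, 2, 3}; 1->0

The schema corresponds to partial functionality: \forall x \forall y \forall z (Rxy \wedge Rxz \to y = z).
(a): fails — s sees both s and t.
(b): satisfies the condition.
(c): fails — w0 sees both w0 and w1.
(d): satisfies the condition.
Valid on: (b), (d).

(b), (d)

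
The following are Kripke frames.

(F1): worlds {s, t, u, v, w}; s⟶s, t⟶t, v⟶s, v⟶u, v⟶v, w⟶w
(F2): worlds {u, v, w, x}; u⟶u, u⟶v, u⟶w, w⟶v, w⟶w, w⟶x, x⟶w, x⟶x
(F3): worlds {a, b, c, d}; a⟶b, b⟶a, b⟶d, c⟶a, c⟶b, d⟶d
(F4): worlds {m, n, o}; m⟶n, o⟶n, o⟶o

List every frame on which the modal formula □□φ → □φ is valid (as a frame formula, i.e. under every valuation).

(F1), (F2)

The schema corresponds to density: ∀x ∀y (Rxy → ∃z (Rxz ∧ Rzy)).
(F1): satisfies the condition.
(F2): satisfies the condition.
(F3): fails — Rab but no z with Raz and Rzb.
(F4): fails — Rmn but no z with Rmz and Rzn.
Valid on: (F1), (F2).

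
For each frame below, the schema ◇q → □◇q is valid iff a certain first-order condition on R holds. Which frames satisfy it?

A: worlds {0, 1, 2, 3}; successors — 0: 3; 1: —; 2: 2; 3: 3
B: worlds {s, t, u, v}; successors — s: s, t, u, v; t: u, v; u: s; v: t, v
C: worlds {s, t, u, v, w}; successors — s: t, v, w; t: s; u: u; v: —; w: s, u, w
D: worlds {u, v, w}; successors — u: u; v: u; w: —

A, D

Frame correspondent (Sahlqvist): ∀x ∀y ∀z (Rxy ∧ Rxz → Ryz) — i.e. the Euclidean property.
A: ✓.
B: fails — Rsv and Rsu but not Rvu.
C: fails — Rsv and Rsv but not Rvv.
D: ✓.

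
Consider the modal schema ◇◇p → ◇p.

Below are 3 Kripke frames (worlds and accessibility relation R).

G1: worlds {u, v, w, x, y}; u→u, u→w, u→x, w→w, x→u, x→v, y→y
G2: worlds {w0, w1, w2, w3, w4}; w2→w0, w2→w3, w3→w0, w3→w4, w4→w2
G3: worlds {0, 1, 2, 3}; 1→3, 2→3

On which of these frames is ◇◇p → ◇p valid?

G3

The schema corresponds to transitivity: ∀x ∀y ∀z (Rxy ∧ Ryz → Rxz).
G1: fails — Rxu and Ruw but not Rxw.
G2: fails — Rw4w2 and Rw2w3 but not Rw4w3.
G3: holds.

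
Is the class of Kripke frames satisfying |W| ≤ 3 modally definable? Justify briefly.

Not definable by any modal formula

Modal frame validity is preserved under disjoint unions.
Any modal formula valid on each of 4 disjoint one-world frames is valid on their disjoint union (validity is preserved under disjoint unions). Each one-world frame has |W|=1≤3, but the union has |W|=4.
So no modal formula (or set of formulas) defines exactly the |W|≤3 frames.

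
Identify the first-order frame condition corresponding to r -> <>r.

reflexivity

This schema is equivalent to the T axiom □r → r.
Its frame correspondent is reflexivity — forall x Rxx.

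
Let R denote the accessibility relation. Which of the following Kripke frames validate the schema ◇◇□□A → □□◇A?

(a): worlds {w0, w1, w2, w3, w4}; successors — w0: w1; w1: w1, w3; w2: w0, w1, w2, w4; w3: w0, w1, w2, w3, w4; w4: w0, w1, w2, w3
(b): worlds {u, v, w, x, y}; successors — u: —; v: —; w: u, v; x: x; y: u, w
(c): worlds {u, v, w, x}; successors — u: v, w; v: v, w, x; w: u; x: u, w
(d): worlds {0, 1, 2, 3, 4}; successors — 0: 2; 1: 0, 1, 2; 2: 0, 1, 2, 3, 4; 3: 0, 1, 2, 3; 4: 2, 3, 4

(a), (d)

This is the axiom for a generalized confluence (Geach) condition; its first-order frame correspondent is ∀x ∀y ∀z ((xR²y ∧ xR²z) → ∃w (yR²w ∧ zRw)).
(a): satisfies the condition.
(b): fails — yR²u, yR²u but no t with uR²t and uRt.
(c): fails — uR²w, uR²w but no t with wR²t and wRt.
(d): satisfies the condition.
Valid on: (a), (d).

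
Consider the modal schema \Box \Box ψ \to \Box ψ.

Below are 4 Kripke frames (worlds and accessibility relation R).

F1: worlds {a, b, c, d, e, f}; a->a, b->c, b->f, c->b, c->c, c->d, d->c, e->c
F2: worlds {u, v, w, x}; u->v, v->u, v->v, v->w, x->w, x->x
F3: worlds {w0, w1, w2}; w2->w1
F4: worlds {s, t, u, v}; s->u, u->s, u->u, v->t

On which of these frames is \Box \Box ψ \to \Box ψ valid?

F2

The schema corresponds to density: \forall x \forall y (Rxy \to \exists z (Rxz \wedge Rzy)).
F1: fails — Rbf but no z with Rbz and Rzf.
F2: ✓.
F3: fails — Rw2w1 but no z with Rw2z and Rzw1.
F4: fails — Rvt but no z with Rvz and Rzt.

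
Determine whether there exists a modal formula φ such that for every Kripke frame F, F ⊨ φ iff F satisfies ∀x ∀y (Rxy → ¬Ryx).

No — not modally definable

Any modally definable frame class is closed under surjective bounded morphisms.
The 3-cycle (worlds a,b,c with a→b→c→a) is asymmetric. Mapping every world to a single reflexive point • is a surjective bounded morphism, and the reflexive point is not asymmetric (R•• but asymmetry requires ¬R••).
Hence asymmetry is not modally definable.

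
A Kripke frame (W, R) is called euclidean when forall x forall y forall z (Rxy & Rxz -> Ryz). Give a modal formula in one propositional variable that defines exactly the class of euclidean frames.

This is the Euclidean property; the standard corresponding axiom is 5: ◇q → □◇q.
Suppose ◇q→□◇q is valid. Take Rxy, Rxz and set V(q)={y}. Then ◇q at x, so □◇q at x, so ◇q at z, so some w with Rzw has q; w=y, i.e. Rzy. By symmetry of the argument, Ryz.

◇q → □◇q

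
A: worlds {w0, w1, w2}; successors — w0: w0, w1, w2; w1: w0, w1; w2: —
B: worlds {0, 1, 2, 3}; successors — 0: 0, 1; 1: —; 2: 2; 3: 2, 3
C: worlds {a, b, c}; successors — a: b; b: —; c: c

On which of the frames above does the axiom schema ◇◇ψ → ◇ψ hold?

This is the axiom for transitivity; its first-order frame correspondent is ∀x ∀y ∀z (Rxy ∧ Ryz → Rxz).
A: fails — Rw1w0 and Rw0w2 but not Rw1w2.
B: ✓.
C: ✓.
Valid on: B, C.

B, C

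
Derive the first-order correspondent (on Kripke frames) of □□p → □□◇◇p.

∀x ∀z (xR²z → ∃w (xR²w ∧ zR²w))

This is a Sahlqvist (Geach-type) schema ◇^0□^2p → □^2◇^2p.
First-order correspondent: ∀x ∀z (xR²z → ∃w (xR²w ∧ zR²w)).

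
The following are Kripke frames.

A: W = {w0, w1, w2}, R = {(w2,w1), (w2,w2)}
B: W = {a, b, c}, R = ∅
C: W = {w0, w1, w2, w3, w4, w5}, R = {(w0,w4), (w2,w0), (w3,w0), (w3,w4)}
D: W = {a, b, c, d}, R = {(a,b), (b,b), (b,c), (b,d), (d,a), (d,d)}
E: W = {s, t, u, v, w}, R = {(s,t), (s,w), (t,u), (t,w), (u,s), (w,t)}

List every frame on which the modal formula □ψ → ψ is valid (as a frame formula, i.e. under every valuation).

Frame correspondent (Sahlqvist): ∀x Rxx — i.e. reflexivity.
A: fails — world w0 does not see itself.
B: fails — world a does not see itself.
C: fails — world w0 does not see itself.
D: fails — world a does not see itself.
E: fails — world s does not see itself.
Valid on no frame.

none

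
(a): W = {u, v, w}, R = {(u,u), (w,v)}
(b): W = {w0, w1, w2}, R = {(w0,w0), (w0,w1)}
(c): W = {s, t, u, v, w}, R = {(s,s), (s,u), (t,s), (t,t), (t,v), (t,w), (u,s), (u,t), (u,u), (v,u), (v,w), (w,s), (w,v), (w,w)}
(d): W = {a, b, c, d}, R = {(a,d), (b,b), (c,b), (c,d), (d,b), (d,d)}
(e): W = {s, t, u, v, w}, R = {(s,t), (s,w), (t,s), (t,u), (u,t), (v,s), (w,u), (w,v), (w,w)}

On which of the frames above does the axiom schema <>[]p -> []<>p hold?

(c), (d)

This is the axiom for convergence; its first-order frame correspondent is forall x forall y forall z (Rxy & Rxz -> exists w (Ryw & Rzw)).
(a): fails — Rwv and Rwv but v and v have no common successor.
(b): fails — Rw0w1 and Rw0w1 but w1 and w1 have no common successor.
(c): condition met.
(d): condition met.
(e): fails — Rww and Rwu but w and u have no common successor.
Valid on: (c), (d).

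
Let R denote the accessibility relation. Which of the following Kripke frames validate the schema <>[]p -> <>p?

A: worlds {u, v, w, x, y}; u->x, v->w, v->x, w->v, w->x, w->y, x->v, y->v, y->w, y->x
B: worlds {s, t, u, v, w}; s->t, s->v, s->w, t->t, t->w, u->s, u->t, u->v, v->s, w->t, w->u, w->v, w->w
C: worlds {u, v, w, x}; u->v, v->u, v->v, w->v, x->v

C

Frame correspondent (Sahlqvist): forall x forall y (xRy -> exists w (yRw & xRw)) — i.e. a generalized confluence (Geach) condition.
A: fails — uRx but no t with xRt and uRt.
B: fails — sRv but no w* with vRw* and sRw*.
C: holds.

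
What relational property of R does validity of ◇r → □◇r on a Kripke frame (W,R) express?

Suppose ◇r→□◇r is valid. Take Rxy, Rxz and set V(r)={y}. Then ◇r at x, so □◇r at x, so ◇r at z, so some w with Rzw has r; w=y, i.e. Rzy. By symmetry of the argument, Ryz.
Conversely, on a frame with the Euclidean property the schema holds at every world under every valuation.
Frame condition: ∀x ∀y ∀z (Rxy ∧ Rxz → Ryz).

The Euclidean property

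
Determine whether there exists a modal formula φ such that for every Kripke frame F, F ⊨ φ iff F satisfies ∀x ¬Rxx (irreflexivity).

Modal frame validity is preserved under surjective bounded morphisms.
The 3-cycle (worlds s,t,u with s→t→u→s) is irreflexive, and the map sending every world to a single reflexive point • is a surjective bounded morphism (forth: every edge maps to (•,•); back: every world has a successor). So any modal formula valid on the 3-cycle is also valid on the reflexive point, which is not irreflexive.
So the class is not modally definable.

No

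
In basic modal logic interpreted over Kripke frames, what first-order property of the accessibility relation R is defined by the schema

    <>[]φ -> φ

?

Equivalently (dual form): φ → □◇φ.
Suppose φ→□◇φ is valid. Take Rxy and set V(φ)={x}. Then φ at x, so □◇φ at x, so ◇φ at y, so some z with Ryz has φ; z=x, i.e. Ryx.

symmetry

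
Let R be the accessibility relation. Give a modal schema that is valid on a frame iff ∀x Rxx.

A defining formula is □ψ → ψ (the T axiom).

□ψ → ψ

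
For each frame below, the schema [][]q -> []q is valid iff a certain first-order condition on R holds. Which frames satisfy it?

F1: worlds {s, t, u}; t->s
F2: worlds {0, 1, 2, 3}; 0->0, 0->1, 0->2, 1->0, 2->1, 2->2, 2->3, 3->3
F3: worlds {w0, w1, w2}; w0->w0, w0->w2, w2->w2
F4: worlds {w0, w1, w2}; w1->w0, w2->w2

F2, F3

The schema corresponds to density: forall x forall y (Rxy -> exists z (Rxz & Rzy)).
F1: fails — Rts but no z with Rtz and Rzs.
F2: ✓.
F3: ✓.
F4: fails — Rw1w0 but no z with Rw1z and Rzw0.
Valid on: F2, F3.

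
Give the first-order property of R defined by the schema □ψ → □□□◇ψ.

This is a Sahlqvist (Geach-type) schema ◇^0□^1ψ → □^3◇^1ψ.
Minimal-valuation argument: fix x; take any y with xR^0y and any z with xR^3z. Set V(ψ) to the set of worlds R-reachable from y in exactly 1 step. Then □^1ψ holds at y, so the antecedent holds at x; validity forces ◇^1ψ at z, giving a w with zR^1w and yR^1w.
First-order correspondent: ∀x ∀z (xR³z → ∃w (xRw ∧ zRw)).

∀x ∀z (xR³z → ∃w (xRw ∧ zRw))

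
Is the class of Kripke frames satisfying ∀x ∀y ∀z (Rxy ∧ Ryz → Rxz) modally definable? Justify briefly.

This is a Sahlqvist condition; the 4 axiom □r → □□r defines it.

Yes, by □r → □□r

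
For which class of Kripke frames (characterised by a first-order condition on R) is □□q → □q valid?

Suppose □□q→□q is valid. Take Rxy and set V(q)={w : xR²w}. Then □□q at x, so □q at x, so q at y, i.e. ∃z(Rxz∧Rzy).

density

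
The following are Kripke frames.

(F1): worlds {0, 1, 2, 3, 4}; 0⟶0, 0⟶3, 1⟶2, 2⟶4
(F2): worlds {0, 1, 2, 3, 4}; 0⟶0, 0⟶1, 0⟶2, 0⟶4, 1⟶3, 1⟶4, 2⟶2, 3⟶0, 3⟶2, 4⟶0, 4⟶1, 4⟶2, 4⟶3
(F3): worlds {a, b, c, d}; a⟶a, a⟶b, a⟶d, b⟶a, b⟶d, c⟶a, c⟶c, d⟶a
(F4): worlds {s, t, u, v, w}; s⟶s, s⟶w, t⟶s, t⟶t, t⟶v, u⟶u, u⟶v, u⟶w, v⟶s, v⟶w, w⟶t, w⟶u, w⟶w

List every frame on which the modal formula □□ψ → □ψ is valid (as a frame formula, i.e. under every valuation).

Frame correspondent (Sahlqvist): ∀x ∀y (Rxy → ∃z (Rxz ∧ Rzy)) — i.e. density.
(F1): fails — R12 but no z with R1z and Rz2.
(F2): fails — R14 but no z with R1z and Rz4.
(F3): ✓.
(F4): ✓.
Valid on: (F3), (F4).

(F3), (F4)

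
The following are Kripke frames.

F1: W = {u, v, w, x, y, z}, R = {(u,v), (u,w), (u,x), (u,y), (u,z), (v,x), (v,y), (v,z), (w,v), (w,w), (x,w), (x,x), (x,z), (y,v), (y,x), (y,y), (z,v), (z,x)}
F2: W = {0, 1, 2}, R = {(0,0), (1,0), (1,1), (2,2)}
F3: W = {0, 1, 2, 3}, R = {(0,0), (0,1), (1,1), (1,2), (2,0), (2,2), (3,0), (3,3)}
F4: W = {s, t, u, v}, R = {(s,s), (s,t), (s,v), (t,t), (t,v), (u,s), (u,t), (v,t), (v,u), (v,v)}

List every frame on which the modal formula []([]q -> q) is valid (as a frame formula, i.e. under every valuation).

F2, F3

Frame correspondent (Sahlqvist): forall x forall y (Rxy -> Ryy) — i.e. shift-reflexivity.
F1: fails — Ruv but not Rvv.
F2: condition met.
F3: condition met.
F4: fails — Rvu but not Ruu.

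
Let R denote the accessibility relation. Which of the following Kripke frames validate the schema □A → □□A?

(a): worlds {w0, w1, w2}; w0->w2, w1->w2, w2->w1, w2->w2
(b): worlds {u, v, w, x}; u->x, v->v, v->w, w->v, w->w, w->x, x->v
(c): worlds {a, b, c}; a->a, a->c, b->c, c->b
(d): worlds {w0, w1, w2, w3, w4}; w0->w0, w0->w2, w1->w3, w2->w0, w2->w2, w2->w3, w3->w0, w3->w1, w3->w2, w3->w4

The schema corresponds to transitivity: ∀x ∀y ∀z (Rxy ∧ Ryz → Rxz).
(a): fails — Rw1w2 and Rw2w1 but not Rw1w1.
(b): fails — Rvw and Rwx but not Rvx.
(c): fails — Rac and Rcb but not Rab.
(d): fails — Rw3w1 and Rw1w3 but not Rw3w3.

none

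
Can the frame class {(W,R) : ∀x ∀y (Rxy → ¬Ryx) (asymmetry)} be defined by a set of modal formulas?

Not modally definable

Modal frame validity is preserved under surjective bounded morphisms.
The 5-cycle (worlds w0,w1,w2,w3,w4 with w0→w1→w2→w3→w4→w0) is asymmetric. Mapping every world to a single reflexive point • is a surjective bounded morphism, and the reflexive point is not asymmetric (R•• but asymmetry requires ¬R••).
Hence asymmetry is not modally definable.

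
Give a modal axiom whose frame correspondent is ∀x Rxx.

This is reflexivity; the standard corresponding axiom is T: □s → s.
Suppose □s→s is valid. At any x set V(s)={w : Rxw}. Then □s holds at x, so s holds at x, i.e. Rxx.

□s → s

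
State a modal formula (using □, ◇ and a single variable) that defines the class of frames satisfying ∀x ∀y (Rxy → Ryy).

This is shift-reflexivity; the standard corresponding axiom is T□: □(□q → q).
Suppose □(□q→q) is valid. Take Rxy and set V(q)={w : Ryw}. Then at y, □q holds; since □(□q→q) at x, □q→q at y, so q at y, i.e. Ryy.

□(□q → q)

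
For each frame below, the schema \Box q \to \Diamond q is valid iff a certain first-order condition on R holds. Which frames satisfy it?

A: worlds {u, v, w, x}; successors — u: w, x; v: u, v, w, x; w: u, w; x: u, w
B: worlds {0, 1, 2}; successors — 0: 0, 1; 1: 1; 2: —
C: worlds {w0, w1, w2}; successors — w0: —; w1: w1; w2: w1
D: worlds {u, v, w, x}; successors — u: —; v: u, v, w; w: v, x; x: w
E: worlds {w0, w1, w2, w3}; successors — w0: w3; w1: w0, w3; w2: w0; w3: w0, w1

This is the axiom for seriality; its first-order frame correspondent is \forall x \exists y Rxy.
A: condition met.
B: fails — world 2 has no successor.
C: fails — world w0 has no successor.
D: fails — world u has no successor.
E: condition met.

A, E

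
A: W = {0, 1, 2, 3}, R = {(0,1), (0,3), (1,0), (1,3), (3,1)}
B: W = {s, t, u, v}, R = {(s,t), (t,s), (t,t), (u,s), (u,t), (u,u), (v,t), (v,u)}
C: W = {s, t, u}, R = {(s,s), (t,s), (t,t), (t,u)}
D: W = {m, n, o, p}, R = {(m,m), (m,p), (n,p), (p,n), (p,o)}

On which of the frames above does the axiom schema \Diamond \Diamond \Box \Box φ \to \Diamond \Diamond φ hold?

The schema corresponds to a generalized confluence (Geach) condition: \forall x \forall y (x R^2 y \to \exists w (y R^2 w \wedge x R^2 w)).
A: holds.
B: holds.
C: fails — tR²u but no w with uR²w and tR²w.
D: fails — mR²o but no w with oR²w and mR²w.
Valid on: A, B.

A, B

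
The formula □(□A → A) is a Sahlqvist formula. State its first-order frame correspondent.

Suppose □(□A→A) is valid. Take Rxy and set V(A)={w : Ryw}. Then at y, □A holds; since □(□A→A) at x, □A→A at y, so A at y, i.e. Ryy.

shift-reflexivity: ∀x ∀y (Rxy → Ryy)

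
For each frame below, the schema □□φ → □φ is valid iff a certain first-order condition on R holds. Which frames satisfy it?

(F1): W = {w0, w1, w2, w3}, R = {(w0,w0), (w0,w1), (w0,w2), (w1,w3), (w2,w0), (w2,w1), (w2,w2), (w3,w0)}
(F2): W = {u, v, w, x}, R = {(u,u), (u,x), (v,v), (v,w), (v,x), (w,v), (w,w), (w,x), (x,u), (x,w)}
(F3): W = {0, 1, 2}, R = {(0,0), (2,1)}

This is the axiom for density; its first-order frame correspondent is ∀x ∀y (Rxy → ∃z (Rxz ∧ Rzy)).
(F1): fails — Rw1w3 but no z with Rw1z and Rzw3.
(F2): satisfies the condition.
(F3): fails — R21 but no z with R2z and Rz1.
Valid on: (F2).

(F2)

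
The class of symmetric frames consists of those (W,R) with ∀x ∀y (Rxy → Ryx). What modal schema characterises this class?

The condition is symmetry. The B schema s → □◇s defines it.

s → □◇s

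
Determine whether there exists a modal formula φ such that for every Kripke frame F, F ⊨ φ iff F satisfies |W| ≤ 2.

Not modally definable

Modal frame validity is preserved under disjoint unions.
Any modal formula valid on each of 3 disjoint one-world frames is valid on their disjoint union (validity is preserved under disjoint unions). Each one-world frame has |W|=1≤2, but the union has |W|=3.
So no modal formula (or set of formulas) defines exactly the |W|≤2 frames.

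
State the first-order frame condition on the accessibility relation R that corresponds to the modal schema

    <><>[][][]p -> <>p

This is a Sahlqvist (Geach-type) schema ◇^2□^3p → □^0◇^1p.
Minimal-valuation argument: fix x; take any y with xR^2y and any z with xR^0z. Set V(p) to the set of worlds R-reachable from y in exactly 3 steps. Then □^3p holds at y, so the antecedent holds at x; validity forces ◇^1p at z, giving a w with zR^1w and yR^3w.
First-order correspondent: forall x forall y (x R^2 y -> exists w (y R^3 w & xRw)).

forall x forall y (x R^2 y -> exists w (y R^3 w & xRw))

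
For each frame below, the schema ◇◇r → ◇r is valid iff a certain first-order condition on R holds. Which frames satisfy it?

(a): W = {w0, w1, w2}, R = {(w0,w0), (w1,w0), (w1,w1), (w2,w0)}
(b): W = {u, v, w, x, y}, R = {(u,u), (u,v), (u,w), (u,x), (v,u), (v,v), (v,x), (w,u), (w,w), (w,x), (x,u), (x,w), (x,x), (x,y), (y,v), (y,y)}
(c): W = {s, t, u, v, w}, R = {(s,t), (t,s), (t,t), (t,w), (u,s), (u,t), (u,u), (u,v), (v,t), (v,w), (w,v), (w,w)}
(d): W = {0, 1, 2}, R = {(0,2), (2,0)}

(a)

This is the axiom for transitivity; its first-order frame correspondent is ∀x ∀y ∀z (Rxy ∧ Ryz → Rxz).
(a): holds.
(b): fails — Rwu and Ruv but not Rwv.
(c): fails — Ruv and Rvw but not Ruw.
(d): fails — R20 and R02 but not R22.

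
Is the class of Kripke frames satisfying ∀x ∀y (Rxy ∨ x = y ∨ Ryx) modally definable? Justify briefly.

Any modally definable frame class is closed under disjoint unions.
Take 2 disjoint single-world reflexive frames: each is trivially connected, but their disjoint union has 2 worlds with no edge between distinct components, so it is not connected.
So no modal formula (or set of formulas) defines exactly the connected frames.

Not definable by any modal formula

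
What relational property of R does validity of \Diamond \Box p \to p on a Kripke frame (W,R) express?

symmetry

This is a form of the B axiom.
It corresponds to symmetry: \forall x \forall y (Rxy \to Ryx).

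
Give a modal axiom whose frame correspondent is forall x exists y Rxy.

□ψ → ◇ψ

A defining formula is □ψ → ◇ψ (the D axiom).
Suppose □ψ→◇ψ is valid. At any x set V(ψ)=W. Then □ψ at x, so ◇ψ at x, so x has a successor.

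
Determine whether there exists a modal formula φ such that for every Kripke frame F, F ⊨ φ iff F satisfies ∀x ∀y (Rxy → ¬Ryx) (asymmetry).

Not modally definable

Any modally definable frame class is closed under surjective bounded morphisms.
The 5-cycle (worlds w0,w1,w2,w3,w4 with w0→w1→w2→w3→w4→w0) is asymmetric. Mapping every world to a single reflexive point • is a surjective bounded morphism, and the reflexive point is not asymmetric (R•• but asymmetry requires ¬R••).
Hence asymmetry is not modally definable.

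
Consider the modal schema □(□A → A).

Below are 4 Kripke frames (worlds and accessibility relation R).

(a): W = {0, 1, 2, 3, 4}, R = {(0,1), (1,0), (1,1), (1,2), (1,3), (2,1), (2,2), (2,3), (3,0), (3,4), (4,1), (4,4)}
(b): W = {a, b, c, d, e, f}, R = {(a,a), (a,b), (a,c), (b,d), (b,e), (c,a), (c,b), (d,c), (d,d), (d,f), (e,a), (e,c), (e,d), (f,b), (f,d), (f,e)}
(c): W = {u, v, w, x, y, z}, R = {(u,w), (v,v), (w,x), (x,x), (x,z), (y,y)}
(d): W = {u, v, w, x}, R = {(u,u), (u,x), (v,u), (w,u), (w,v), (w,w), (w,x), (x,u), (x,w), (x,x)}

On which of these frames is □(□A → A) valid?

none

This is the axiom for shift-reflexivity; its first-order frame correspondent is ∀x ∀y (Rxy → Ryy).
(a): fails — R10 but not R00.
(b): fails — Rdc but not Rcc.
(c): fails — Ruw but not Rww.
(d): fails — Rwv but not Rvv.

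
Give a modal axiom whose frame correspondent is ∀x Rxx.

□p → p

The condition is reflexivity. The T schema □p → p defines it.
Suppose □p→p is valid. At any x set V(p)={w : Rxw}. Then □p holds at x, so p holds at x, i.e. Rxx.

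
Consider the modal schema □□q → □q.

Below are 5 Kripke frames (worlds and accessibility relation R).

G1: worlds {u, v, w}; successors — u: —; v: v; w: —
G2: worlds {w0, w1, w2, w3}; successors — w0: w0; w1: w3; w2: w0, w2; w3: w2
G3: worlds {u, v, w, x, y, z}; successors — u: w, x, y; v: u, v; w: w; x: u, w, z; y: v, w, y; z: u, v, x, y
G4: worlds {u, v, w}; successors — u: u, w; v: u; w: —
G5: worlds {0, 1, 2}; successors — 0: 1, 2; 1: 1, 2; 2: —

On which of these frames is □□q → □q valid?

The schema corresponds to density: ∀x ∀y (Rxy → ∃z (Rxz ∧ Rzy)).
G1: ✓.
G2: fails — Rw1w3 but no z with Rw1z and Rzw3.
G3: fails — Rux but no t with Rut and Rtx.
G4: ✓.
G5: ✓.

G1, G4, G5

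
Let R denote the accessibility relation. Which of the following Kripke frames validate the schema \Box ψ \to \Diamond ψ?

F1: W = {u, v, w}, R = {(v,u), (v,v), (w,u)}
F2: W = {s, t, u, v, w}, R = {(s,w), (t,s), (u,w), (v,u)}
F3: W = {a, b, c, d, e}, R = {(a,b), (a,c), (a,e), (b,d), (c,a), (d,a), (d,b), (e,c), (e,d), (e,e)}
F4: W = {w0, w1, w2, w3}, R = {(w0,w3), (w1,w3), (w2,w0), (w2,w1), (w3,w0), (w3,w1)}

F3, F4

Frame correspondent (Sahlqvist): \forall x \exists y Rxy — i.e. seriality.
F1: fails — world u has no successor.
F2: fails — world w has no successor.
F3: condition met.
F4: condition met.
Valid on: F3, F4.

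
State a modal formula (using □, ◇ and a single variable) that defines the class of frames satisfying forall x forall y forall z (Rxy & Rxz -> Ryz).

A defining formula is ◇p → □◇p (the 5 axiom).
Suppose ◇p→□◇p is valid. Take Rxy, Rxz and set V(p)={y}. Then ◇p at x, so □◇p at x, so ◇p at z, so some w with Rzw has p; w=y, i.e. Rzy. By symmetry of the argument, Ryz.

◇p → □◇p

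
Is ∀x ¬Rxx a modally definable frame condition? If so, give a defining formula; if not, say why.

No — not modally definable

If a class were modally definable it would be closed under surjective bounded morphisms (Goldblatt–Thomason).
The 4-cycle (worlds s,t,u,v with s→t→u→v→s) is irreflexive, and the map sending every world to a single reflexive point • is a surjective bounded morphism (forth: every edge maps to (•,•); back: every world has a successor). So any modal formula valid on the 4-cycle is also valid on the reflexive point, which is not irreflexive.
Hence irreflexivity is not modally definable.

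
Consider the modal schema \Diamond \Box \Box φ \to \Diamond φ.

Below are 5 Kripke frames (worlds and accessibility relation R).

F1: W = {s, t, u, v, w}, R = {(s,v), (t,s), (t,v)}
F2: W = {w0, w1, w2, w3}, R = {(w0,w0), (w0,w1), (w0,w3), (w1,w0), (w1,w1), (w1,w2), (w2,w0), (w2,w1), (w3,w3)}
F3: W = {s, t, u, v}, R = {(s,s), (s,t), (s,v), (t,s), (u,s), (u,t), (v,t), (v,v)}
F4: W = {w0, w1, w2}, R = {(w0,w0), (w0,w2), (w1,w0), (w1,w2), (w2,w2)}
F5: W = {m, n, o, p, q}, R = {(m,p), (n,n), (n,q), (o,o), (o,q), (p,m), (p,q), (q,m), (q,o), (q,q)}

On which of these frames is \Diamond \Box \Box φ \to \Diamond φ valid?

The schema corresponds to a generalized confluence (Geach) condition: \forall x \forall y (xRy \to \exists w (y R^2 w \wedge xRw)).
F1: fails — sRv but no w* with vR²w* and sRw*.
F2: ✓.
F3: ✓.
F4: ✓.
F5: ✓.
Valid on: F2, F3, F4, F5.

F2, F3, F4, F5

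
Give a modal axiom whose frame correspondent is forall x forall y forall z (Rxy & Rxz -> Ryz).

A defining formula is ◇q → □◇q (the 5 axiom).

◇q → □◇q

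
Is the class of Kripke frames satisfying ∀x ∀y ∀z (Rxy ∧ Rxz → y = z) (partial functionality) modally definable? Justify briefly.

Yes — defined by ◇r → □r

Yes: it is partial functionality, defined by the CD schema ◇r → □r.
Suppose ◇r→□r is valid. Take Rxy, Rxz and set V(r)={y}. Then ◇r at x, so □r at x, so r at z, i.e. z=y.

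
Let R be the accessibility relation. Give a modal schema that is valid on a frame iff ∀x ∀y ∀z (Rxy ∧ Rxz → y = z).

A defining formula is ◇p → □p (the CD axiom).
Suppose ◇p→□p is valid. Take Rxy, Rxz and set V(p)={y}. Then ◇p at x, so □p at x, so p at z, i.e. z=y.

◇p → □p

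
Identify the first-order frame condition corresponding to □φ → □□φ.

Suppose □φ→□□φ is valid. Take Rxy, Ryz and set V(φ)={w : Rxw}. Then □φ at x, so □□φ at x, so □φ at y, so φ at z, i.e. Rxz.
The converse is a direct semantic check.
Frame condition: ∀x ∀y ∀z (Rxy ∧ Ryz → Rxz).

transitivity: ∀x ∀y ∀z (Rxy ∧ Ryz → Rxz)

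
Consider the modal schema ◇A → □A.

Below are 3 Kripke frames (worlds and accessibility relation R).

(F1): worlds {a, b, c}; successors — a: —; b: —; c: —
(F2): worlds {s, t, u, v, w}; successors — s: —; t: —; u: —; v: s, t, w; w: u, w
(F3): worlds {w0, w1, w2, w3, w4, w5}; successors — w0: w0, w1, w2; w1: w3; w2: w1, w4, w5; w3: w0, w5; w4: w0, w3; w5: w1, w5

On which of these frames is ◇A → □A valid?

(F1)

Frame correspondent (Sahlqvist): ∀x ∀y ∀z (Rxy ∧ Rxz → y = z) — i.e. partial functionality.
(F1): holds.
(F2): fails — v sees both s and t.
(F3): fails — w0 sees both w0 and w1.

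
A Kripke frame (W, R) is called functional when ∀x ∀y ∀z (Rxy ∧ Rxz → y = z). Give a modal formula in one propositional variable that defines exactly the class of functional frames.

◇s → □s

This is partial functionality; the standard corresponding axiom is CD: ◇s → □s.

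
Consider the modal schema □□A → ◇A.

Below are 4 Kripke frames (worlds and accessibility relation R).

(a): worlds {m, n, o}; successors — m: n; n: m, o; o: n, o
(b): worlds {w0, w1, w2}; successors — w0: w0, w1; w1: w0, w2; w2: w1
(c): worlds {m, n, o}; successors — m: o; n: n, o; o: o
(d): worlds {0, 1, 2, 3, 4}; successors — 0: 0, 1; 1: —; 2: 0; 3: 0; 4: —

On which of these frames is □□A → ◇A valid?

(c)

Frame correspondent (Sahlqvist): ∀x ∃w (xR²w ∧ xRw) — i.e. a generalized confluence (Geach) condition.
(a): fails — at m but no w with mR²w and mRw.
(b): fails — at w2 but no w with w2R²w and w2Rw.
(c): holds.
(d): fails — at 1 but no w with 1R²w and 1Rw.
Valid on: (c).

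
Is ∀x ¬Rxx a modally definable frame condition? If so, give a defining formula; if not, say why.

Not modally definable

Modal frame validity is preserved under surjective bounded morphisms.
The 5-cycle (worlds w0,w1,w2,w3,w4 with w0→w1→w2→w3→w4→w0) is irreflexive, and the map sending every world to a single reflexive point • is a surjective bounded morphism (forth: every edge maps to (•,•); back: every world has a successor). So any modal formula valid on the 5-cycle is also valid on the reflexive point, which is not irreflexive.
So the class is not modally definable.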